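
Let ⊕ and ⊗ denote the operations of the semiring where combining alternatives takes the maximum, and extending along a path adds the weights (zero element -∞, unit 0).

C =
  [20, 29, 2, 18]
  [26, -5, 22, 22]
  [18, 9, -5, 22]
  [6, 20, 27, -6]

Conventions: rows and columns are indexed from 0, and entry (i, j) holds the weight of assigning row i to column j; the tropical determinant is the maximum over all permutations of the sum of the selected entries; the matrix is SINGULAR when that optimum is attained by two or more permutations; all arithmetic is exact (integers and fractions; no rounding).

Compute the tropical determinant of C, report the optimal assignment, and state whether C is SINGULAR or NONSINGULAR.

σ = (0, 1, 2, 3): 20 + (-5) + (-5) + (-6) = 4
σ = (0, 1, 3, 2): 20 + (-5) + 22 + 27 = 64
σ = (0, 2, 1, 3): 20 + 22 + 9 + (-6) = 45
σ = (0, 2, 3, 1): 20 + 22 + 22 + 20 = 84
σ = (0, 3, 1, 2): 20 + 22 + 9 + 27 = 78
σ = (0, 3, 2, 1): 20 + 22 + (-5) + 20 = 57
σ = (1, 0, 2, 3): 29 + 26 + (-5) + (-6) = 44
σ = (1, 0, 3, 2): 29 + 26 + 22 + 27 = 104
σ = (1, 2, 0, 3): 29 + 22 + 18 + (-6) = 63
σ = (1, 2, 3, 0): 29 + 22 + 22 + 6 = 79
σ = (1, 3, 0, 2): 29 + 22 + 18 + 27 = 96
σ = (1, 3, 2, 0): 29 + 22 + (-5) + 6 = 52
σ = (2, 0, 1, 3): 2 + 26 + 9 + (-6) = 31
σ = (2, 0, 3, 1): 2 + 26 + 22 + 20 = 70
σ = (2, 1, 0, 3): 2 + (-5) + 18 + (-6) = 9
σ = (2, 1, 3, 0): 2 + (-5) + 22 + 6 = 25
σ = (2, 3, 0, 1): 2 + 22 + 18 + 20 = 62
σ = (2, 3, 1, 0): 2 + 22 + 9 + 6 = 39
σ = (3, 0, 1, 2): 18 + 26 + 9 + 27 = 80
σ = (3, 0, 2, 1): 18 + 26 + (-5) + 20 = 59
σ = (3, 1, 0, 2): 18 + (-5) + 18 + 27 = 58
σ = (3, 1, 2, 0): 18 + (-5) + (-5) + 6 = 14
σ = (3, 2, 0, 1): 18 + 22 + 18 + 20 = 78
σ = (3, 2, 1, 0): 18 + 22 + 9 + 6 = 55
Optimal value attained by: σ = (1, 0, 3, 2).
Answer: det⊕(C) = 104; verdict: NONSINGULAR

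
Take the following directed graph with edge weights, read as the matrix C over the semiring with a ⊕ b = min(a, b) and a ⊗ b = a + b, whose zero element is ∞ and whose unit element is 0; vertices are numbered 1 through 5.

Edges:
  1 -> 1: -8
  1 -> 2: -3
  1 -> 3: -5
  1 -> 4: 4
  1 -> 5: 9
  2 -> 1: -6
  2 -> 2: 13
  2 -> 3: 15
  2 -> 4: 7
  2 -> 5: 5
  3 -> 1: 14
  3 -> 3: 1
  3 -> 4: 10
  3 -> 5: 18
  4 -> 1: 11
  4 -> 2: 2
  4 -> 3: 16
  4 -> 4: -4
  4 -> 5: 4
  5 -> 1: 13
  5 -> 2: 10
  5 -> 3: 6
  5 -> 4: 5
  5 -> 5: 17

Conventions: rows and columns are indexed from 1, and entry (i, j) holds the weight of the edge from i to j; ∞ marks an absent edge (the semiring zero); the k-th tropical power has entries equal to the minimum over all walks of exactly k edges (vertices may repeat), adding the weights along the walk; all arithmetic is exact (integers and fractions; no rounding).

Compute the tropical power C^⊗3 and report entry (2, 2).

C^⊗2:
  [-16, -11, -13, -4, 1]
  [-14, -9, -11, -2, 3]
  [6, 11, 2, 6, 14]
  [-4, -2, 6, -8, 0]
  [4, 7, 7, 1, 9]
C^⊗3:
  [-24, -19, -21, -12, -7]
  [-22, -17, -19, -10, -5]
  [-2, 3, 1, 2, 10]
  [-12, -7, -9, -12, -4]
  [-4, 1, -1, -3, 5]
Key observation: the optimum is the walk 2->1->1->2, with weight (-6) + (-8) + (-3) = -17.
Optimal value attained by: walk 2->1->1->2.
Answer: (C^⊗3)[2][2] = -17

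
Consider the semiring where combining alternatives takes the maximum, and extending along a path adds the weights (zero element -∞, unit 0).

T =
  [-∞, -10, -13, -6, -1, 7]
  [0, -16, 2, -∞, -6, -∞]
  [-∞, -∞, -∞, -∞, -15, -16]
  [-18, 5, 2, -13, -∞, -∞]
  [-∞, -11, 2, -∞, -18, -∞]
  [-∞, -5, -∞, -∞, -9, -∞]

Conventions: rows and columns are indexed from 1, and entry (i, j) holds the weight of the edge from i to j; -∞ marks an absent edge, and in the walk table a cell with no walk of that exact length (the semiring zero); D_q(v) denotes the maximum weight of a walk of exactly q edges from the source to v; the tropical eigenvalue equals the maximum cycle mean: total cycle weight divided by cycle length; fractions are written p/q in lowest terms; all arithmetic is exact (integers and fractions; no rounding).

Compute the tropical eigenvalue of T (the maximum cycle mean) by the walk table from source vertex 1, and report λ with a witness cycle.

q=0: [0, -∞, -∞, -∞, -∞, -∞]
q=1: [-∞, -10, -13, -6, -1, 7]
q=2: [-10, 2, 1, -19, -2, -29]
q=3: [2, -13, 4, -16, -4, -3]
q=4: [-13, -8, -2, -4, 1, 9]
q=5: [-8, 4, 3, -17, 0, -6]
q=6: [4, -11, 6, -14, -2, -1]
Optimal cycle mean attained by: cycle 1->6->2->1, total 7 + (-5) + 0, length 3.
Answer: λ = 2/3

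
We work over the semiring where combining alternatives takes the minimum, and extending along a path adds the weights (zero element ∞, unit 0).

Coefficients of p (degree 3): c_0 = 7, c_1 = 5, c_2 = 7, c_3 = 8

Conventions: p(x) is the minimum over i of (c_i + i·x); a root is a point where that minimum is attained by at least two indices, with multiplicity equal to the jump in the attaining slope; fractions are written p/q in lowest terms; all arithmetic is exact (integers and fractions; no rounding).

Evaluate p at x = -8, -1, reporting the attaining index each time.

p(-8) = min(7+0·(-8)=7, 5+1·(-8)=-3, 7+2·(-8)=-9, 8+3·(-8)=-16) = -16 (attained by i=3)
p(-1) = min(7+0·(-1)=7, 5+1·(-1)=4, 7+2·(-1)=5, 8+3·(-1)=5) = 4 (attained by i=1)
Answer: p(-8) = -16; p(-1) = 4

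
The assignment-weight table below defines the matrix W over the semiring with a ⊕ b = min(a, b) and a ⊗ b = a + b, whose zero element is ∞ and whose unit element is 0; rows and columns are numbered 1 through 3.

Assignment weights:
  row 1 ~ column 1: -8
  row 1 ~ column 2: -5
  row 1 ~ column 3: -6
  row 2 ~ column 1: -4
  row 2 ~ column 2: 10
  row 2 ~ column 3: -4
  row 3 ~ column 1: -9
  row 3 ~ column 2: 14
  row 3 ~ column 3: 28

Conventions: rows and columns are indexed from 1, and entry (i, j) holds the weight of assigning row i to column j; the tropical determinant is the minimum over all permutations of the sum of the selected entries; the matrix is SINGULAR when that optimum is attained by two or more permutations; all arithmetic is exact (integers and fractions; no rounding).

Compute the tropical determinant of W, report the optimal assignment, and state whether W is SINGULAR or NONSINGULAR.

σ = (1, 2, 3): (-8) + 10 + 28 = 30
σ = (1, 3, 2): (-8) + (-4) + 14 = 2
σ = (2, 1, 3): (-5) + (-4) + 28 = 19
σ = (2, 3, 1): (-5) + (-4) + (-9) = -18
σ = (3, 1, 2): (-6) + (-4) + 14 = 4
σ = (3, 2, 1): (-6) + 10 + (-9) = -5
Optimal value attained by: σ = (2, 3, 1).
Answer: det⊕(W) = -18; verdict: NONSINGULAR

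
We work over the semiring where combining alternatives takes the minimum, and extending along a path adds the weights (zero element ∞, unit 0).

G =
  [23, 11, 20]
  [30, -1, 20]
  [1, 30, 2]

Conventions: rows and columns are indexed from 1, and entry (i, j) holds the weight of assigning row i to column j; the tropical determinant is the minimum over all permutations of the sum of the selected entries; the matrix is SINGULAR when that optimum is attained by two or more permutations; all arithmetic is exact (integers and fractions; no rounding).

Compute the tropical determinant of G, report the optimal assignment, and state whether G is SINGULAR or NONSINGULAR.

σ = (1, 2, 3): 23 + (-1) + 2 = 24
σ = (1, 3, 2): 23 + 20 + 30 = 73
σ = (2, 1, 3): 11 + 30 + 2 = 43
σ = (2, 3, 1): 11 + 20 + 1 = 32
σ = (3, 1, 2): 20 + 30 + 30 = 80
σ = (3, 2, 1): 20 + (-1) + 1 = 20
Optimal value attained by: σ = (3, 2, 1).
Answer: det⊕(G) = 20; verdict: NONSINGULAR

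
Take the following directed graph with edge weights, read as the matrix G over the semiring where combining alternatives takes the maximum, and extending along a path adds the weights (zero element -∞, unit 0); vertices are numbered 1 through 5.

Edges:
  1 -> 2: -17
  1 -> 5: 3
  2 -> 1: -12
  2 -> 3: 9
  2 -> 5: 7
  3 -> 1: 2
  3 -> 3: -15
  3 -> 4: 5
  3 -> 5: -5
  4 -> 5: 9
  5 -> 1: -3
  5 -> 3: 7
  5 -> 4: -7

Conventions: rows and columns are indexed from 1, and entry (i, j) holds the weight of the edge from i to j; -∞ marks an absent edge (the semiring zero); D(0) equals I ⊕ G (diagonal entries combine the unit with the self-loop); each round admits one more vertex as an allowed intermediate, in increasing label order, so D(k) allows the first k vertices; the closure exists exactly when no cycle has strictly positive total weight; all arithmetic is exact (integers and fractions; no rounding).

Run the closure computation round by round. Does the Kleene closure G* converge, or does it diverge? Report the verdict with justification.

D(0):
  [0, -17, -∞, -∞, 3]
  [-12, 0, 9, -∞, 7]
  [2, -∞, 0, 5, -5]
  [-∞, -∞, -∞, 0, 9]
  [-3, -∞, 7, -7, 0]
D(1):
  [0, -17, -∞, -∞, 3]
  [-12, 0, 9, -∞, 7]
  [2, -15, 0, 5, 5]
  [-∞, -∞, -∞, 0, 9]
  [-3, -20, 7, -7, 0]
D(2):
  [0, -17, -8, -∞, 3]
  [-12, 0, 9, -∞, 7]
  [2, -15, 0, 5, 5]
  [-∞, -∞, -∞, 0, 9]
  [-3, -20, 7, -7, 0]
Detection: at round 3, diagonal entry (5, 5) turns strictly positive.
Key observation: the cycle 5->3->1->5 has total weight 7 + 2 + 3, which is strictly positive.
Answer: DIVERGES — positive cycle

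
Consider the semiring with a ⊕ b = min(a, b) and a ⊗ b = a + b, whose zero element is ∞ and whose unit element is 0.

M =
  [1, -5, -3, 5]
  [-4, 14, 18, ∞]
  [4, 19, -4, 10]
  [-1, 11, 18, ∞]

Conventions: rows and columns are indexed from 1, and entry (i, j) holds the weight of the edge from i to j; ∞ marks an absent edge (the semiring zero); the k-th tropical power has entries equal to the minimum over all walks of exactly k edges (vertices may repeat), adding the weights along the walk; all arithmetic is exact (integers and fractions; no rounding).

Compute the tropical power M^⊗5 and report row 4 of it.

M^⊗2:
  [-9, -4, -7, 6]
  [-3, -9, -7, 1]
  [0, -1, -8, 6]
  [0, -6, -4, 4]
M^⊗3:
  [-8, -14, -12, -4]
  [-13, -8, -11, 2]
  [-5, -5, -12, 2]
  [-10, -5, -8, 5]
M^⊗4:
  [-18, -13, -16, -3]
  [-12, -18, -16, -8]
  [-9, -10, -16, -2]
  [-9, -15, -13, -5]
M^⊗5:
  [-17, -23, -21, -13]
  [-22, -17, -20, -7]
  [-14, -14, -20, -6]
  [-19, -14, -17, -4]
Answer: row 4 of M^⊗5 = [-19, -14, -17, -4]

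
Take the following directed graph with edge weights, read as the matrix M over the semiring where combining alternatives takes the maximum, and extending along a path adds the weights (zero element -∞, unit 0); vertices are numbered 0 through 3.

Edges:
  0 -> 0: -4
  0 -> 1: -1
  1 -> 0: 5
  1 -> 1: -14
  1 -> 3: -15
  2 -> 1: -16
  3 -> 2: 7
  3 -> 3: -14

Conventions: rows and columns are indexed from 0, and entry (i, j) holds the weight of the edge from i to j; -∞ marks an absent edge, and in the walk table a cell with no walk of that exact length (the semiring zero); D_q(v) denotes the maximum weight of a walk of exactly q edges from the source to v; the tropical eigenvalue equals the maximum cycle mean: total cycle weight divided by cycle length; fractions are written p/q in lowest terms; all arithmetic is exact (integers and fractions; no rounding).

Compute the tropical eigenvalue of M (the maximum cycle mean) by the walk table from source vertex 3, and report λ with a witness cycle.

q=0: [-∞, -∞, -∞, 0]
q=1: [-∞, -∞, 7, -14]
q=2: [-∞, -9, -7, -28]
q=3: [-4, -23, -21, -24]
q=4: [-8, -5, -17, -38]
Optimal cycle mean attained by: cycle 0->1->0, total (-1) + 5, length 2.
Answer: λ = 2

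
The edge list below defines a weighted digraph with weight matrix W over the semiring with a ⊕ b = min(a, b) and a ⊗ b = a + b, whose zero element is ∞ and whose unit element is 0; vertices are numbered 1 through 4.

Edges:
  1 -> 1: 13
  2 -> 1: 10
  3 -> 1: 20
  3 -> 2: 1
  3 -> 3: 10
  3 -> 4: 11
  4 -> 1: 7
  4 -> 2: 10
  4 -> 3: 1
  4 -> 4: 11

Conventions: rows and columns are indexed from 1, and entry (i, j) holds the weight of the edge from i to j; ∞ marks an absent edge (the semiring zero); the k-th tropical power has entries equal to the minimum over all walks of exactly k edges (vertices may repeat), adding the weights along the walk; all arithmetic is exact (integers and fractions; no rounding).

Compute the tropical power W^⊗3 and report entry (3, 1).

W^⊗2:
  [26, ∞, ∞, ∞]
  [23, ∞, ∞, ∞]
  [11, 11, 12, 21]
  [18, 2, 11, 12]
W^⊗3:
  [39, ∞, ∞, ∞]
  [36, ∞, ∞, ∞]
  [21, 13, 22, 23]
  [12, 12, 13, 22]
Key observation: the optimum is the walk 3->3->2->1, with weight 10 + 1 + 10 = 21.
Optimal value attained by: walk 3->3->2->1.
Answer: (W^⊗3)[3][1] = 21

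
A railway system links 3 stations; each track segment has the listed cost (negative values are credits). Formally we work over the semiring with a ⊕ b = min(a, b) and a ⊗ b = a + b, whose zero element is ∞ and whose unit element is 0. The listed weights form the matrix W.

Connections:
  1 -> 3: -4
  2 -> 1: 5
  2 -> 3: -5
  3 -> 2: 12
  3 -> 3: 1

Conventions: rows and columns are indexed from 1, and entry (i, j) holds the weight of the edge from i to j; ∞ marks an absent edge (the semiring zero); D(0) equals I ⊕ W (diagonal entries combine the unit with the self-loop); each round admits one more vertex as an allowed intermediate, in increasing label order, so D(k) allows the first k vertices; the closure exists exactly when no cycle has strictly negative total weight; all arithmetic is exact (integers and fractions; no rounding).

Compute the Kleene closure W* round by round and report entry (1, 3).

D(0):
  [0, ∞, -4]
  [5, 0, -5]
  [∞, 12, 0]
D(1):
  [0, ∞, -4]
  [5, 0, -5]
  [∞, 12, 0]
D(2):
  [0, ∞, -4]
  [5, 0, -5]
  [17, 12, 0]
D(3):
  [0, 8, -4]
  [5, 0, -5]
  [17, 12, 0]
Answer: W*[1][3] = -4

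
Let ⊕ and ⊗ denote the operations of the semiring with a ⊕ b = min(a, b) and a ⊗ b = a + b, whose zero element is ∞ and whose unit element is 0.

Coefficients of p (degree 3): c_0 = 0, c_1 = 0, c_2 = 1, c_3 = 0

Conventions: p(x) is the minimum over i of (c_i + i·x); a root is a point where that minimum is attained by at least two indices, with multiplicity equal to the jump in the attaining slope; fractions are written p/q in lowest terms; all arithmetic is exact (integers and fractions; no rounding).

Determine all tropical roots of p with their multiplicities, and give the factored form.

hull edge (i=0, c=0) to (i=3, c=0): slope 0, span 3
Factored form: p(x) = 0 ⊗ (x ⊕ 0) ⊗ (x ⊕ 0) ⊗ (x ⊕ 0)
Answer: roots = 0 (mult 3)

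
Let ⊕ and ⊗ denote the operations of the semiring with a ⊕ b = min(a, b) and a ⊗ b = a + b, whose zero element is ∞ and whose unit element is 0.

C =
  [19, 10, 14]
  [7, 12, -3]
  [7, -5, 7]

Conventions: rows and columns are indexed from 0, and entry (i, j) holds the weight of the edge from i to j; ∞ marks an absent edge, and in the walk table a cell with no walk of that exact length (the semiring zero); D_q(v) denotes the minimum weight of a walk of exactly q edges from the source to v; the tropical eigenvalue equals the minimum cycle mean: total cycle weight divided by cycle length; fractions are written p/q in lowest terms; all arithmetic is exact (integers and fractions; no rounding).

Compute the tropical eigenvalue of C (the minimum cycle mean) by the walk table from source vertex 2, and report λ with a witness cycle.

q=0: [∞, ∞, 0]
q=1: [7, -5, 7]
q=2: [2, 2, -8]
q=3: [-1, -13, -1]
Optimal cycle mean attained by: cycle 1->2->1, total (-3) + (-5), length 2.
Answer: λ = -4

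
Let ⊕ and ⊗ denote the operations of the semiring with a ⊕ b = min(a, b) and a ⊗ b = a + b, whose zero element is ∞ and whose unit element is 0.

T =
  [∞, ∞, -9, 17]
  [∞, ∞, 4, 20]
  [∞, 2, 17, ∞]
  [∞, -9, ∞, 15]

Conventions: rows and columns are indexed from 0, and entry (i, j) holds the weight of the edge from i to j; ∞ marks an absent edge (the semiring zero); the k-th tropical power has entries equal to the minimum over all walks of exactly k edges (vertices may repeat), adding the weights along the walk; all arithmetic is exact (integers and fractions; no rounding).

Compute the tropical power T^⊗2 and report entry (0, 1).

T^⊗2:
  [∞, -7, 8, 32]
  [∞, 6, 21, 35]
  [∞, 19, 6, 22]
  [∞, 6, -5, 11]
Key observation: the optimum is the walk 0->2->1, with weight (-9) + 2 = -7.
Optimal value attained by: walk 0->2->1.
Answer: (T^⊗2)[0][1] = -7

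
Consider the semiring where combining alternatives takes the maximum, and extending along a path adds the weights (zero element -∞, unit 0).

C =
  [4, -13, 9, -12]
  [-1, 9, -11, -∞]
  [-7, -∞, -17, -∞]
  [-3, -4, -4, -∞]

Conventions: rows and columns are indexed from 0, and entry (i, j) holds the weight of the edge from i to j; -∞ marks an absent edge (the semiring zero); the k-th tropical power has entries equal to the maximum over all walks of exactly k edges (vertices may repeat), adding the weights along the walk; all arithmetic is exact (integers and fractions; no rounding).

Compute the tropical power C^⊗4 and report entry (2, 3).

C^⊗2:
  [8, -4, 13, -8]
  [8, 18, 8, -13]
  [-3, -20, 2, -19]
  [1, 5, 6, -15]
C^⊗3:
  [12, 5, 17, -4]
  [17, 27, 17, -4]
  [1, -11, 6, -15]
  [5, 14, 10, -11]
C^⊗4:
  [16, 14, 21, 0]
  [26, 36, 26, 5]
  [5, -2, 10, -11]
  [13, 23, 14, -7]
Key observation: the optimum is the walk 2->0->0->0->3, with weight (-7) + 4 + 4 + (-12) = -11.
Optimal value attained by: walk 2->0->0->0->3.
Answer: (C^⊗4)[2][3] = -11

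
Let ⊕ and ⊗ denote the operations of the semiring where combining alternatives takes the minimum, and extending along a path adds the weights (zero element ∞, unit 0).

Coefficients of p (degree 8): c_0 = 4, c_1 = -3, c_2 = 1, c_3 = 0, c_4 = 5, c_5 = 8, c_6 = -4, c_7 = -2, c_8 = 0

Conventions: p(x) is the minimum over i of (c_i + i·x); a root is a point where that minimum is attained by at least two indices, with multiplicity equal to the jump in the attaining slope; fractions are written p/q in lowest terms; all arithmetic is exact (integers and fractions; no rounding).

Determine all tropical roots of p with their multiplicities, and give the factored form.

hull edge (i=0, c=4) to (i=1, c=-3): slope -7, span 1
hull edge (i=1, c=-3) to (i=6, c=-4): slope -1/5, span 5
hull edge (i=6, c=-4) to (i=8, c=0): slope 2, span 2
Factored form: p(x) = 0 ⊗ (x ⊕ (-2)) ⊗ (x ⊕ (-2)) ⊗ (x ⊕ 1/5) ⊗ (x ⊕ 1/5) ⊗ (x ⊕ 1/5) ⊗ (x ⊕ 1/5) ⊗ (x ⊕ 1/5) ⊗ (x ⊕ 7)
Answer: roots = -2 (mult 2), 1/5 (mult 5), 7 (mult 1)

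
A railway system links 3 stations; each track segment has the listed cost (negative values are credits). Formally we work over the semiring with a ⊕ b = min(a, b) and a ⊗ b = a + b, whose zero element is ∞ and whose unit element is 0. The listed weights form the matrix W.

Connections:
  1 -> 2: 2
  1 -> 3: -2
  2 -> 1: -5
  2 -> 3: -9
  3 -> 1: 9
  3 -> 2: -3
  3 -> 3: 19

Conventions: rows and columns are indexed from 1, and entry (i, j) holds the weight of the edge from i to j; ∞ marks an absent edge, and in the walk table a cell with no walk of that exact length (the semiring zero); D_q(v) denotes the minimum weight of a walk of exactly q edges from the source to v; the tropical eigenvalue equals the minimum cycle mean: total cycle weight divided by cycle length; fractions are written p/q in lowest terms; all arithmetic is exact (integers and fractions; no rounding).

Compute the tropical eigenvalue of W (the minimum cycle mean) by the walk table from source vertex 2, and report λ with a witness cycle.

q=0: [∞, 0, ∞]
q=1: [-5, ∞, -9]
q=2: [0, -12, -7]
q=3: [-17, -10, -21]
Optimal cycle mean attained by: cycle 2->3->2, total (-9) + (-3), length 2.
Answer: λ = -6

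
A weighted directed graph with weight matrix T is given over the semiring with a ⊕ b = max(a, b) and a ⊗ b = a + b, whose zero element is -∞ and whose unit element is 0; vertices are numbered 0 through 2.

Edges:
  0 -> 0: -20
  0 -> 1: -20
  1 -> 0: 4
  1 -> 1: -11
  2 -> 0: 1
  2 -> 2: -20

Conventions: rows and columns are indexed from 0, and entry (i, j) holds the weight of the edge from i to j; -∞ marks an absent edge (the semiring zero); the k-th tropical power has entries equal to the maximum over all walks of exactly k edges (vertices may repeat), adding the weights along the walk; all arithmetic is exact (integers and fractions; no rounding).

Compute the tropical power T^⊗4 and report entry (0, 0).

T^⊗2:
  [-16, -31, -∞]
  [-7, -16, -∞]
  [-19, -19, -40]
T^⊗3:
  [-27, -36, -∞]
  [-12, -27, -∞]
  [-15, -30, -60]
T^⊗4:
  [-32, -47, -∞]
  [-23, -32, -∞]
  [-26, -35, -80]
Key observation: the optimum is the walk 0->1->0->1->0, with weight (-20) + 4 + (-20) + 4 = -32.
Optimal value attained by: walk 0->1->0->1->0.
Answer: (T^⊗4)[0][0] = -32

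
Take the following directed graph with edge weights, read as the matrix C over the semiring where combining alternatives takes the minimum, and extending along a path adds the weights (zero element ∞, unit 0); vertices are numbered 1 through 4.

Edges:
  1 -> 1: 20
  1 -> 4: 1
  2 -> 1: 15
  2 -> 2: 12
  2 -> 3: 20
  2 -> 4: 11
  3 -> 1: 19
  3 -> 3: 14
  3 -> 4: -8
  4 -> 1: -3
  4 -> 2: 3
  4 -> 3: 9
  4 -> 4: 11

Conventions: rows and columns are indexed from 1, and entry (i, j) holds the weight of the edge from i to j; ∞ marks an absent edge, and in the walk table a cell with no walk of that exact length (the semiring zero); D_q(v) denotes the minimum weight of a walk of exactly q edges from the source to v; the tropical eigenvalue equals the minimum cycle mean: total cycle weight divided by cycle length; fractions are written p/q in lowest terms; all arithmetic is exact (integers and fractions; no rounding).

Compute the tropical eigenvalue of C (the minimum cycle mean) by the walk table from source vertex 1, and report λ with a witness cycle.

q=0: [0, ∞, ∞, ∞]
q=1: [20, ∞, ∞, 1]
q=2: [-2, 4, 10, 12]
q=3: [9, 15, 21, -1]
q=4: [-4, 2, 8, 10]
Optimal cycle mean attained by: cycle 1->4->1, total 1 + (-3), length 2.
Answer: λ = -1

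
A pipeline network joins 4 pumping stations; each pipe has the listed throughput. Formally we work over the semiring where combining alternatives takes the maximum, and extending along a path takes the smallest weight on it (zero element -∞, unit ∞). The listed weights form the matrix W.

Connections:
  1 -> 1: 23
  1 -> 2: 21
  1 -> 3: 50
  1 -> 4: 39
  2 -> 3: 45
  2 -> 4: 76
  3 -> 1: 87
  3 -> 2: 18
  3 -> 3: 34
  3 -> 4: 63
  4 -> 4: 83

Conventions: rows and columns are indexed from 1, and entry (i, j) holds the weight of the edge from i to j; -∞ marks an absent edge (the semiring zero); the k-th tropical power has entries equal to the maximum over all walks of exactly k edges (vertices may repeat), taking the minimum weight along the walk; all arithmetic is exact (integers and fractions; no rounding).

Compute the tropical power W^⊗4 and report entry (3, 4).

W^⊗2:
  [50, 21, 34, 50]
  [45, 18, 34, 76]
  [34, 21, 50, 63]
  [-∞, -∞, -∞, 83]
W^⊗3:
  [34, 21, 50, 50]
  [34, 21, 45, 76]
  [50, 21, 34, 63]
  [-∞, -∞, -∞, 83]
W^⊗4:
  [50, 21, 34, 50]
  [45, 21, 34, 76]
  [34, 21, 50, 63]
  [-∞, -∞, -∞, 83]
Key observation: the optimum is the walk 3->4->4->4->4, with weight 63 min 83 min 83 min 83 = 63.
Optimal value attained by: walk 3->4->4->4->4.
Answer: (W^⊗4)[3][4] = 63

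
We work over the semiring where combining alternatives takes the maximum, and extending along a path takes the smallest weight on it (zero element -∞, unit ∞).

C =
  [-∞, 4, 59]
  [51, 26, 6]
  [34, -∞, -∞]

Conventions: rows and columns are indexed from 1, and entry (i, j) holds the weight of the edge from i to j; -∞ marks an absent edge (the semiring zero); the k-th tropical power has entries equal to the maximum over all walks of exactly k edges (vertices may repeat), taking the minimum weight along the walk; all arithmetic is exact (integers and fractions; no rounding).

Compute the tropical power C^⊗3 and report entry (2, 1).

C^⊗2:
  [34, 4, 4]
  [26, 26, 51]
  [-∞, 4, 34]
C^⊗3:
  [4, 4, 34]
  [34, 26, 26]
  [34, 4, 4]
Key observation: the optimum is the walk 2->1->3->1, with weight 51 min 59 min 34 = 34.
Optimal value attained by: walk 2->1->3->1.
Answer: (C^⊗3)[2][1] = 34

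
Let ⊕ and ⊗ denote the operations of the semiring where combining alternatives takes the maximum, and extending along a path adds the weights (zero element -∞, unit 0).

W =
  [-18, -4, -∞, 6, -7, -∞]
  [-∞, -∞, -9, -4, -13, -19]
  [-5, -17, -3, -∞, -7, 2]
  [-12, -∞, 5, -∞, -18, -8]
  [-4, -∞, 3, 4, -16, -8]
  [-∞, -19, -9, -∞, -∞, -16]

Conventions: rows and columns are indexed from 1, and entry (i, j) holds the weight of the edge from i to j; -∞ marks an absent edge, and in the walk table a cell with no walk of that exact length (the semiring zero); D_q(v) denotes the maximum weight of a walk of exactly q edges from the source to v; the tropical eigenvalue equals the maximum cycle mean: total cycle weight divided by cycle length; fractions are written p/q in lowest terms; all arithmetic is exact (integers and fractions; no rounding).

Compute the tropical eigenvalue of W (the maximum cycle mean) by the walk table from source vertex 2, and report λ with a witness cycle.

q=0: [-∞, 0, -∞, -∞, -∞, -∞]
q=1: [-∞, -∞, -9, -4, -13, -19]
q=2: [-14, -26, 1, -9, -16, -7]
q=3: [-4, -16, -2, -8, -6, 3]
q=4: [-7, -8, -3, 2, -9, 0]
q=5: [-8, -11, 7, -1, -10, -1]
q=6: [2, -10, 4, -2, 0, 9]
Optimal cycle mean attained by: cycle 1->4->3->1, total 6 + 5 + (-5), length 3.
Answer: λ = 2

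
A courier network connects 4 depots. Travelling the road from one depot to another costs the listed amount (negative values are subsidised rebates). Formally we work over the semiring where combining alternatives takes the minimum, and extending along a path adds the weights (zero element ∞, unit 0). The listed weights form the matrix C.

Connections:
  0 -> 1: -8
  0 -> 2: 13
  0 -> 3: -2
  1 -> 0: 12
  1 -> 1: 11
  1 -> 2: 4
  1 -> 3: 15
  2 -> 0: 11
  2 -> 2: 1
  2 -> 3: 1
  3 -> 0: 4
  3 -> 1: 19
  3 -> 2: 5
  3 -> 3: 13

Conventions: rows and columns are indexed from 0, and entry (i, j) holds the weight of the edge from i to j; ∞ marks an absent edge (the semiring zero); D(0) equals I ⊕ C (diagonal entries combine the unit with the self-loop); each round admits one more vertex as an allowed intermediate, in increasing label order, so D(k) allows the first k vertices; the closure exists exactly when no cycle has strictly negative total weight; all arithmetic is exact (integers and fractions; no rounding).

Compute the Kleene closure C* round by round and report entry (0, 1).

D(0):
  [0, -8, 13, -2]
  [12, 0, 4, 15]
  [11, ∞, 0, 1]
  [4, 19, 5, 0]
D(1):
  [0, -8, 13, -2]
  [12, 0, 4, 10]
  [11, 3, 0, 1]
  [4, -4, 5, 0]
D(2):
  [0, -8, -4, -2]
  [12, 0, 4, 10]
  [11, 3, 0, 1]
  [4, -4, 0, 0]
D(3):
  [0, -8, -4, -3]
  [12, 0, 4, 5]
  [11, 3, 0, 1]
  [4, -4, 0, 0]
D(4):
  [0, -8, -4, -3]
  [9, 0, 4, 5]
  [5, -3, 0, 1]
  [4, -4, 0, 0]
Answer: C*[0][1] = -8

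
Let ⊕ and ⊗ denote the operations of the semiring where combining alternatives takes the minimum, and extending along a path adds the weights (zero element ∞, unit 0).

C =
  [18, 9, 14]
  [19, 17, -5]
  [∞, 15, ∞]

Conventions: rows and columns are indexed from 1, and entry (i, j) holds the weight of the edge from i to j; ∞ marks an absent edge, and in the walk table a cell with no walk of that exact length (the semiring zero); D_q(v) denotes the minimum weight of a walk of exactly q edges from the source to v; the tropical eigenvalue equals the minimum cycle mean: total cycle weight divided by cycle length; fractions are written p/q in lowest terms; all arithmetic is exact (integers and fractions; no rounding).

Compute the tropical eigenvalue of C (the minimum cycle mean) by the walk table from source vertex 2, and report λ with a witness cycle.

q=0: [∞, 0, ∞]
q=1: [19, 17, -5]
q=2: [36, 10, 12]
q=3: [29, 27, 5]
Optimal cycle mean attained by: cycle 2->3->2, total (-5) + 15, length 2.
Answer: λ = 5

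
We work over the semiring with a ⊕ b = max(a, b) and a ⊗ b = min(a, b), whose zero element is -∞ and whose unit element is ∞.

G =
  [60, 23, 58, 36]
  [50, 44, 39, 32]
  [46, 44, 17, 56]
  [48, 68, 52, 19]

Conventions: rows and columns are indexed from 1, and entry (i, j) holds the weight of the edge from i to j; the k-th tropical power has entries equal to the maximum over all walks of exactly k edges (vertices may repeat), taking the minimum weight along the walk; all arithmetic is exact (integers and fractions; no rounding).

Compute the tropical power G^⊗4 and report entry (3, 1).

G^⊗2:
  [60, 44, 58, 56]
  [50, 44, 50, 39]
  [48, 56, 52, 36]
  [50, 44, 48, 52]
G^⊗3:
  [60, 56, 58, 56]
  [50, 44, 50, 50]
  [50, 44, 48, 52]
  [50, 52, 52, 48]
G^⊗4:
  [60, 56, 58, 56]
  [50, 50, 50, 50]
  [50, 52, 52, 48]
  [50, 48, 50, 52]
Key observation: the optimum is the walk 3->4->2->1->1, with weight 56 min 68 min 50 min 60 = 50.
Optimal value attained by: walk 3->4->2->1->1.
Answer: (G^⊗4)[3][1] = 50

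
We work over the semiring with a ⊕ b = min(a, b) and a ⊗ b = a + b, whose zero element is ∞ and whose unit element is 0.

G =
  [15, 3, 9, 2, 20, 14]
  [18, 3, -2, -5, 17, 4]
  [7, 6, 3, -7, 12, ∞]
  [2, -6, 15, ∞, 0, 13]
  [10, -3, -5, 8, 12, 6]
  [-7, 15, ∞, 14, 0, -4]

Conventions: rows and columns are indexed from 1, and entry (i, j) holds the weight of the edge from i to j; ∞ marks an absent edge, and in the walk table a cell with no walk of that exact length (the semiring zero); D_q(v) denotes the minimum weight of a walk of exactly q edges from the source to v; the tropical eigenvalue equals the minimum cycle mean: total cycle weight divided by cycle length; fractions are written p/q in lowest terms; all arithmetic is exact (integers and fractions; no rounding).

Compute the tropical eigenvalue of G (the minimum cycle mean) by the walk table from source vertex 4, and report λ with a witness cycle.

q=0: [∞, ∞, ∞, 0, ∞, ∞]
q=1: [2, -6, 15, ∞, 0, 13]
q=2: [6, -3, -8, -11, 11, -2]
q=3: [-9, -17, -5, -15, -11, -6]
q=4: [-13, -21, -19, -22, -15, -13]
q=5: [-20, -28, -23, -26, -22, -17]
q=6: [-24, -32, -30, -33, -26, -24]
Optimal cycle mean attained by: cycle 2->4->2, total (-5) + (-6), length 2.
Answer: λ = -11/2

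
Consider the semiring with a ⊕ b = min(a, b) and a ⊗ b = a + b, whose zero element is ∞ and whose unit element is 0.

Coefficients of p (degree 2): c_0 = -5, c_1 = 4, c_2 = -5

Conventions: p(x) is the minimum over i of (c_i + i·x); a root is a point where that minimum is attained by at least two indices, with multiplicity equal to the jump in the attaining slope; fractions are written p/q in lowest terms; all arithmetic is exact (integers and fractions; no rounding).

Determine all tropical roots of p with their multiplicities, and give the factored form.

hull edge (i=0, c=-5) to (i=2, c=-5): slope 0, span 2
Factored form: p(x) = -5 ⊗ (x ⊕ 0) ⊗ (x ⊕ 0)
Answer: roots = 0 (mult 2)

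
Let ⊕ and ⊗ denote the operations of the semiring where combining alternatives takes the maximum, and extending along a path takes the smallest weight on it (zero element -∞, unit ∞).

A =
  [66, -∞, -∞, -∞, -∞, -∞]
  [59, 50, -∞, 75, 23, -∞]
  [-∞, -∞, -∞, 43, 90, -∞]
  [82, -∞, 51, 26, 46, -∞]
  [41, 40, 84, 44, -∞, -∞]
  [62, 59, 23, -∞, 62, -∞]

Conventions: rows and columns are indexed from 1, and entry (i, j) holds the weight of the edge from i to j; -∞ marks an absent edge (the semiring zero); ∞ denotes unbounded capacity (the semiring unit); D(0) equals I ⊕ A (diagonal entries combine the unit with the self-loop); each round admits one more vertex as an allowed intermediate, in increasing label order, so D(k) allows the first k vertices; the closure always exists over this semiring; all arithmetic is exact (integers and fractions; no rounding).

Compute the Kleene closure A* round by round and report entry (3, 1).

D(0):
  [∞, -∞, -∞, -∞, -∞, -∞]
  [59, ∞, -∞, 75, 23, -∞]
  [-∞, -∞, ∞, 43, 90, -∞]
  [82, -∞, 51, ∞, 46, -∞]
  [41, 40, 84, 44, ∞, -∞]
  [62, 59, 23, -∞, 62, ∞]
D(1):
  [∞, -∞, -∞, -∞, -∞, -∞]
  [59, ∞, -∞, 75, 23, -∞]
  [-∞, -∞, ∞, 43, 90, -∞]
  [82, -∞, 51, ∞, 46, -∞]
  [41, 40, 84, 44, ∞, -∞]
  [62, 59, 23, -∞, 62, ∞]
D(2):
  [∞, -∞, -∞, -∞, -∞, -∞]
  [59, ∞, -∞, 75, 23, -∞]
  [-∞, -∞, ∞, 43, 90, -∞]
  [82, -∞, 51, ∞, 46, -∞]
  [41, 40, 84, 44, ∞, -∞]
  [62, 59, 23, 59, 62, ∞]
D(3):
  [∞, -∞, -∞, -∞, -∞, -∞]
  [59, ∞, -∞, 75, 23, -∞]
  [-∞, -∞, ∞, 43, 90, -∞]
  [82, -∞, 51, ∞, 51, -∞]
  [41, 40, 84, 44, ∞, -∞]
  [62, 59, 23, 59, 62, ∞]
D(4):
  [∞, -∞, -∞, -∞, -∞, -∞]
  [75, ∞, 51, 75, 51, -∞]
  [43, -∞, ∞, 43, 90, -∞]
  [82, -∞, 51, ∞, 51, -∞]
  [44, 40, 84, 44, ∞, -∞]
  [62, 59, 51, 59, 62, ∞]
D(5):
  [∞, -∞, -∞, -∞, -∞, -∞]
  [75, ∞, 51, 75, 51, -∞]
  [44, 40, ∞, 44, 90, -∞]
  [82, 40, 51, ∞, 51, -∞]
  [44, 40, 84, 44, ∞, -∞]
  [62, 59, 62, 59, 62, ∞]
D(6):
  [∞, -∞, -∞, -∞, -∞, -∞]
  [75, ∞, 51, 75, 51, -∞]
  [44, 40, ∞, 44, 90, -∞]
  [82, 40, 51, ∞, 51, -∞]
  [44, 40, 84, 44, ∞, -∞]
  [62, 59, 62, 59, 62, ∞]
Answer: A*[3][1] = 44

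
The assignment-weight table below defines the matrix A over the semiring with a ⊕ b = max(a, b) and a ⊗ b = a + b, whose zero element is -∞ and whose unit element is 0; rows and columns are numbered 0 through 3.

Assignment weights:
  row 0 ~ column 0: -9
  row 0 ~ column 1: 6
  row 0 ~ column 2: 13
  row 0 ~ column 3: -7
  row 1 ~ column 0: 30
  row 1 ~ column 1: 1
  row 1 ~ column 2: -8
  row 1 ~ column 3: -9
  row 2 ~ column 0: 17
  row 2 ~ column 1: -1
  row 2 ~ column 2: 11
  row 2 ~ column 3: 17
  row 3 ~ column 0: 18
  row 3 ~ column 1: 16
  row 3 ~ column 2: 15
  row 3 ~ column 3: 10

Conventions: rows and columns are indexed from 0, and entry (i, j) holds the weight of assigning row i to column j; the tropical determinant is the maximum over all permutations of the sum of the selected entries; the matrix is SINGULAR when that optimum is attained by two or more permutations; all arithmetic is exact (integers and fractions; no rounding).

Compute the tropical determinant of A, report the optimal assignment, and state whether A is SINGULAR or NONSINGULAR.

σ = (0, 1, 2, 3): (-9) + 1 + 11 + 10 = 13
σ = (0, 1, 3, 2): (-9) + 1 + 17 + 15 = 24
σ = (0, 2, 1, 3): (-9) + (-8) + (-1) + 10 = -8
σ = (0, 2, 3, 1): (-9) + (-8) + 17 + 16 = 16
σ = (0, 3, 1, 2): (-9) + (-9) + (-1) + 15 = -4
σ = (0, 3, 2, 1): (-9) + (-9) + 11 + 16 = 9
σ = (1, 0, 2, 3): 6 + 30 + 11 + 10 = 57
σ = (1, 0, 3, 2): 6 + 30 + 17 + 15 = 68
σ = (1, 2, 0, 3): 6 + (-8) + 17 + 10 = 25
σ = (1, 2, 3, 0): 6 + (-8) + 17 + 18 = 33
σ = (1, 3, 0, 2): 6 + (-9) + 17 + 15 = 29
σ = (1, 3, 2, 0): 6 + (-9) + 11 + 18 = 26
σ = (2, 0, 1, 3): 13 + 30 + (-1) + 10 = 52
σ = (2, 0, 3, 1): 13 + 30 + 17 + 16 = 76
σ = (2, 1, 0, 3): 13 + 1 + 17 + 10 = 41
σ = (2, 1, 3, 0): 13 + 1 + 17 + 18 = 49
σ = (2, 3, 0, 1): 13 + (-9) + 17 + 16 = 37
σ = (2, 3, 1, 0): 13 + (-9) + (-1) + 18 = 21
σ = (3, 0, 1, 2): (-7) + 30 + (-1) + 15 = 37
σ = (3, 0, 2, 1): (-7) + 30 + 11 + 16 = 50
σ = (3, 1, 0, 2): (-7) + 1 + 17 + 15 = 26
σ = (3, 1, 2, 0): (-7) + 1 + 11 + 18 = 23
σ = (3, 2, 0, 1): (-7) + (-8) + 17 + 16 = 18
σ = (3, 2, 1, 0): (-7) + (-8) + (-1) + 18 = 2
Optimal value attained by: σ = (2, 0, 3, 1).
Answer: det⊕(A) = 76; verdict: NONSINGULAR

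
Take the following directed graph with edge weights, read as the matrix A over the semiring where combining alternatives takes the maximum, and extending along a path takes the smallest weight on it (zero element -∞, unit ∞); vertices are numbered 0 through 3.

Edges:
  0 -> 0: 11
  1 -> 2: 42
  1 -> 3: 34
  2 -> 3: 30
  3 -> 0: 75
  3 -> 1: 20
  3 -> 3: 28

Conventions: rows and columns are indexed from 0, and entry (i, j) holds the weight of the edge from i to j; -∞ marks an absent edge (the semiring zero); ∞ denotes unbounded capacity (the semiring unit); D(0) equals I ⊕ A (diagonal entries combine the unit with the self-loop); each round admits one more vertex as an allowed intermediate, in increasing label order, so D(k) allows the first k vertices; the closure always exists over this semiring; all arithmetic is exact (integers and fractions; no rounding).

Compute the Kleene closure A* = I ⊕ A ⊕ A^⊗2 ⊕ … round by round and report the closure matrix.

D(0):
  [∞, -∞, -∞, -∞]
  [-∞, ∞, 42, 34]
  [-∞, -∞, ∞, 30]
  [75, 20, -∞, ∞]
D(1):
  [∞, -∞, -∞, -∞]
  [-∞, ∞, 42, 34]
  [-∞, -∞, ∞, 30]
  [75, 20, -∞, ∞]
D(2):
  [∞, -∞, -∞, -∞]
  [-∞, ∞, 42, 34]
  [-∞, -∞, ∞, 30]
  [75, 20, 20, ∞]
D(3):
  [∞, -∞, -∞, -∞]
  [-∞, ∞, 42, 34]
  [-∞, -∞, ∞, 30]
  [75, 20, 20, ∞]
D(4):
  [∞, -∞, -∞, -∞]
  [34, ∞, 42, 34]
  [30, 20, ∞, 30]
  [75, 20, 20, ∞]
Answer: A* = [[∞, -∞, -∞, -∞], [34, ∞, 42, 34], [30, 20, ∞, 30], [75, 20, 20, ∞]]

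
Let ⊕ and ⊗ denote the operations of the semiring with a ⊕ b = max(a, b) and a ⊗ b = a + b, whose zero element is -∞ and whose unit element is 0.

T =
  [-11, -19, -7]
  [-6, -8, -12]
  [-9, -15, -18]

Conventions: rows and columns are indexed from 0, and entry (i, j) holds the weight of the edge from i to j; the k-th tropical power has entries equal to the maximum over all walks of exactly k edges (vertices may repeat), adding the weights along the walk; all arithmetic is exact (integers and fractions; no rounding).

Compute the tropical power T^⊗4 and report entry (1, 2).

T^⊗2:
  [-16, -22, -18]
  [-14, -16, -13]
  [-20, -23, -16]
T^⊗3:
  [-27, -30, -23]
  [-22, -24, -21]
  [-25, -31, -27]
T^⊗4:
  [-32, -38, -34]
  [-30, -32, -29]
  [-36, -39, -32]
Key observation: the optimum is the walk 1->0->2->0->2, with weight (-6) + (-7) + (-9) + (-7) = -29.
Optimal value attained by: walk 1->0->2->0->2.
Answer: (T^⊗4)[1][2] = -29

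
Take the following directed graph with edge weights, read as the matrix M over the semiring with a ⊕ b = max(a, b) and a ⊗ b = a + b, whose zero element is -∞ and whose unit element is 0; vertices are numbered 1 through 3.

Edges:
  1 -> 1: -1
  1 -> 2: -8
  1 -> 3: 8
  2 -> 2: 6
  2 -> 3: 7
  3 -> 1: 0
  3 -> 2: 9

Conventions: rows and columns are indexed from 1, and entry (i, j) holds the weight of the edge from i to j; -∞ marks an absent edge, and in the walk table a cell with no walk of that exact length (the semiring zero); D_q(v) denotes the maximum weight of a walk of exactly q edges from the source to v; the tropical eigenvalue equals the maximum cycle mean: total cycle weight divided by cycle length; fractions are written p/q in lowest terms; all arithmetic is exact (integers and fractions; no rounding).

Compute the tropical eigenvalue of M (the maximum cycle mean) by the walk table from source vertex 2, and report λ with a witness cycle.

q=0: [-∞, 0, -∞]
q=1: [-∞, 6, 7]
q=2: [7, 16, 13]
q=3: [13, 22, 23]
Optimal cycle mean attained by: cycle 2->3->2, total 7 + 9, length 2.
Answer: λ = 8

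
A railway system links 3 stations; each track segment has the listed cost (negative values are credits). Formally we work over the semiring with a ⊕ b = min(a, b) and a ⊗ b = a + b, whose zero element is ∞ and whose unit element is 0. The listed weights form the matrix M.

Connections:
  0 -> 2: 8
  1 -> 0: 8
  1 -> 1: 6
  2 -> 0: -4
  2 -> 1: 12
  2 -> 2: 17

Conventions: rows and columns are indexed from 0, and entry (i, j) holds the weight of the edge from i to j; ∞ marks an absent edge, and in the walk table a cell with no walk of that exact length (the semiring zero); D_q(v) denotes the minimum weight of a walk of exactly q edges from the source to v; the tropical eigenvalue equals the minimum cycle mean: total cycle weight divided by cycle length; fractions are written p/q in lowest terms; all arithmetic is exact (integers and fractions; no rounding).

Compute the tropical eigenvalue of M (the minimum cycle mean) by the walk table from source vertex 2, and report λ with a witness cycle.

q=0: [∞, ∞, 0]
q=1: [-4, 12, 17]
q=2: [13, 18, 4]
q=3: [0, 16, 21]
Optimal cycle mean attained by: cycle 0->2->0, total 8 + (-4), length 2.
Answer: λ = 2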